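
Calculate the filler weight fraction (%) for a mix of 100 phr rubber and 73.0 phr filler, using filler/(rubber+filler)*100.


Filler % = filler / (rubber + filler) * 100
= 73.0 / (100 + 73.0) * 100
= 73.0 / 173.0 * 100
= 42.2%

42.2%


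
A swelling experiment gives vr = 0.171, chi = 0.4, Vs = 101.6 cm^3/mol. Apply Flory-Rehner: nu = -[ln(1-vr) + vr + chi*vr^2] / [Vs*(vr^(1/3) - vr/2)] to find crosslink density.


ln(1 - vr) = ln(1 - 0.171) = -0.1875
Numerator = -((-0.1875) + 0.171 + 0.4 * 0.171^2) = 0.0048
Denominator = 101.6 * (0.171^(1/3) - 0.171/2) = 47.7063
nu = 0.0048 / 47.7063 = 1.0143e-04 mol/cm^3

1.0143e-04 mol/cm^3


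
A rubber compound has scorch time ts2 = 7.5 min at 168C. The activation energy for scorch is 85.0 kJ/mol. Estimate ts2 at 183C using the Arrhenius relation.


Convert temperatures: T1 = 168 + 273.15 = 441.15 K, T2 = 183 + 273.15 = 456.15 K
ts2_new = 7.5 * exp(85000 / 8.314 * (1/456.15 - 1/441.15))
1/T2 - 1/T1 = -7.4541e-05
ts2_new = 3.5 min

3.5 min


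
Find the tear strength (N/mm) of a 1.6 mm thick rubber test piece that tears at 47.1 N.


Tear strength = force / thickness
= 47.1 / 1.6
= 29.44 N/mm

29.44 N/mm


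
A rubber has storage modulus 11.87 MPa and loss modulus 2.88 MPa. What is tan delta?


tan delta = E'' / E'
= 2.88 / 11.87
= 0.2426

tan delta = 0.2426


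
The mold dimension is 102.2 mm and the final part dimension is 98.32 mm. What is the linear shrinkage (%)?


Shrinkage = (mold - part) / mold * 100
= (102.2 - 98.32) / 102.2 * 100
= 3.88 / 102.2 * 100
= 3.8%

3.8%


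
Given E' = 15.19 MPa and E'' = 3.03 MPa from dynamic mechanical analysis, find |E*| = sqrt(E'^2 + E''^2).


|E*| = sqrt(E'^2 + E''^2)
= sqrt(15.19^2 + 3.03^2)
= sqrt(230.7361 + 9.1809)
= 15.489 MPa

15.489 MPa


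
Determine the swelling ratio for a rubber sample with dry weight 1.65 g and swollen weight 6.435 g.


Q = W_swollen / W_dry
Q = 6.435 / 1.65
Q = 3.9

Q = 3.9


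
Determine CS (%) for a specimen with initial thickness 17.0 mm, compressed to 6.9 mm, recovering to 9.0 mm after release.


CS = (t0 - recovered) / (t0 - ts) * 100
= (17.0 - 9.0) / (17.0 - 6.9) * 100
= 8.0 / 10.1 * 100
= 79.2%

79.2%


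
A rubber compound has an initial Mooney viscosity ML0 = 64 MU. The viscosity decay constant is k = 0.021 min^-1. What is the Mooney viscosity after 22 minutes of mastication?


ML = ML0 * exp(-k * t)
ML = 64 * exp(-0.021 * 22)
ML = 64 * 0.6300
ML = 40.32 MU

40.32 MU


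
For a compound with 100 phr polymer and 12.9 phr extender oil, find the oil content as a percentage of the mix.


Oil % = oil / (100 + oil) * 100
= 12.9 / (100 + 12.9) * 100
= 12.9 / 112.9 * 100
= 11.43%

11.43%


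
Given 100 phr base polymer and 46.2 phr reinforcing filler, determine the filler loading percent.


Filler % = filler / (rubber + filler) * 100
= 46.2 / (100 + 46.2) * 100
= 46.2 / 146.2 * 100
= 31.6%

31.6%


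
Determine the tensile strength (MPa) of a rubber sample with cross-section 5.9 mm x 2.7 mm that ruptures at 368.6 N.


Area = width * thickness = 5.9 * 2.7 = 15.93 mm^2
TS = force / area = 368.6 / 15.93 = 23.14 MPa

23.14 MPa


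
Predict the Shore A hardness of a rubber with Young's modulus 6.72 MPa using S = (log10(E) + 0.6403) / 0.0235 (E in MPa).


log10(E) = 0.0235*S - 0.6403  =>  S = (log10(E) + 0.6403) / 0.0235
log10(6.72) = 0.827369
S = (0.827369 + 0.6403) / 0.0235 = 1.467669 / 0.0235
S = 62.5

Shore A = 62.5


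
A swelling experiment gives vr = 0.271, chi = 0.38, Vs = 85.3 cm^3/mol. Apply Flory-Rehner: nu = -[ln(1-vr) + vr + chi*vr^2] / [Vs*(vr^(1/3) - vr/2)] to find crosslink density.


ln(1 - vr) = ln(1 - 0.271) = -0.3161
Numerator = -((-0.3161) + 0.271 + 0.38 * 0.271^2) = 0.0172
Denominator = 85.3 * (0.271^(1/3) - 0.271/2) = 43.6418
nu = 0.0172 / 43.6418 = 3.9352e-04 mol/cm^3

3.9352e-04 mol/cm^3


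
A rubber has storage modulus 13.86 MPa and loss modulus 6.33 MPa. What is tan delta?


tan delta = E'' / E'
= 6.33 / 13.86
= 0.4567

tan delta = 0.4567


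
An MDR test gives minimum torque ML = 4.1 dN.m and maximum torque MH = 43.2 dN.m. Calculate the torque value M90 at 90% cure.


M90 = ML + 0.9 * (MH - ML)
M90 = 4.1 + 0.9 * (43.2 - 4.1)
M90 = 4.1 + 0.9 * 39.1
M90 = 39.29 dN.m

39.29 dN.m


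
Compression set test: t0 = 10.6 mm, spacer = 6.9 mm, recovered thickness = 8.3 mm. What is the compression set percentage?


CS = (t0 - recovered) / (t0 - ts) * 100
= (10.6 - 8.3) / (10.6 - 6.9) * 100
= 2.3 / 3.7 * 100
= 62.2%

62.2%


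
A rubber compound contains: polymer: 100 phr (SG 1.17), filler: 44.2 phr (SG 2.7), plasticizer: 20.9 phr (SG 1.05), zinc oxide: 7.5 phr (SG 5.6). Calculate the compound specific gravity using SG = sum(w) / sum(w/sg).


Sum of weights = 172.6
Volume contributions:
  polymer: 100/1.17 = 85.4701
  filler: 44.2/2.7 = 16.3704
  plasticizer: 20.9/1.05 = 19.9048
  zinc oxide: 7.5/5.6 = 1.3393
Sum of volumes = 123.0845
SG = 172.6 / 123.0845 = 1.402

SG = 1.402


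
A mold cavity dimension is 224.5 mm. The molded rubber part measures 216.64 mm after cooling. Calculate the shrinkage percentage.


Shrinkage = (mold - part) / mold * 100
= (224.5 - 216.64) / 224.5 * 100
= 7.86 / 224.5 * 100
= 3.5%

3.5%


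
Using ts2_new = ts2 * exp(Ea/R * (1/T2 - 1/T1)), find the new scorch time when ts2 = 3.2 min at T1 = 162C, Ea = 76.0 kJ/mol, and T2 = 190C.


Convert temperatures: T1 = 162 + 273.15 = 435.15 K, T2 = 190 + 273.15 = 463.15 K
ts2_new = 3.2 * exp(76000 / 8.314 * (1/463.15 - 1/435.15))
1/T2 - 1/T1 = -1.3893e-04
ts2_new = 0.9 min

0.9 min


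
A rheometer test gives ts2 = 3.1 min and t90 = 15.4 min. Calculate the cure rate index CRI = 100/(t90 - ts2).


CRI = 100 / (t90 - ts2)
= 100 / (15.4 - 3.1)
= 100 / 12.3
= 8.13 min^-1

8.13 min^-1


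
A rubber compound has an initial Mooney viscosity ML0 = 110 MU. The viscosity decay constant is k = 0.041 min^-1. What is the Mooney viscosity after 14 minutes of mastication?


ML = ML0 * exp(-k * t)
ML = 110 * exp(-0.041 * 14)
ML = 110 * 0.5633
ML = 61.96 MU

61.96 MU


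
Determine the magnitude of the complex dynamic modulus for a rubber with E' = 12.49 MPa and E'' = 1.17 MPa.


|E*| = sqrt(E'^2 + E''^2)
= sqrt(12.49^2 + 1.17^2)
= sqrt(156.0001 + 1.3689)
= 12.545 MPa

12.545 MPa


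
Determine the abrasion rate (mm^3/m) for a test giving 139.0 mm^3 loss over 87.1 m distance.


Rate = volume_loss / distance
= 139.0 / 87.1
= 1.596 mm^3/m

1.596 mm^3/m


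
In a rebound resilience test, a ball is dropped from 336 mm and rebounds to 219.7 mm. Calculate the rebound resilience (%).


Resilience = h_rebound / h_drop * 100
= 219.7 / 336 * 100
= 65.4%

65.4%


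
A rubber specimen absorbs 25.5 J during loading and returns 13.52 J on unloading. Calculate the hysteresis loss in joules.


Hysteresis loss = loading - unloading
= 25.5 - 13.52
= 11.98 J

11.98 J


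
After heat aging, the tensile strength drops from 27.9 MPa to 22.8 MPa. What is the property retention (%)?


Retention = aged / original * 100
= 22.8 / 27.9 * 100
= 81.7%

81.7%


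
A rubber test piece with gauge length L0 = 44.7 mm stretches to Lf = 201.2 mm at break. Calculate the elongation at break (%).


Elongation = (Lf - L0) / L0 * 100
= (201.2 - 44.7) / 44.7 * 100
= 156.5 / 44.7 * 100
= 350.1%

350.1%


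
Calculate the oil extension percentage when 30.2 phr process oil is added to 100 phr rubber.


Oil % = oil / (100 + oil) * 100
= 30.2 / (100 + 30.2) * 100
= 30.2 / 130.2 * 100
= 23.2%

23.2%


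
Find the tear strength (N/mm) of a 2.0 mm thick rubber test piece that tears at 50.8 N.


Tear strength = force / thickness
= 50.8 / 2.0
= 25.4 N/mm

25.4 N/mm


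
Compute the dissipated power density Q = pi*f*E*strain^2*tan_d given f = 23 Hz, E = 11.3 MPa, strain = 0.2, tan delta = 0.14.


Q = pi * f * E * strain^2 * tan_d
= pi * 23 * 11.3 * 0.2^2 * 0.14
= pi * 23 * 11.3 * 0.0400 * 0.14
= 4.5724

Q = 4.5724


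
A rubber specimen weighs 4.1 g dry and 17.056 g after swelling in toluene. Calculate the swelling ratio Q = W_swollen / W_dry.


Q = W_swollen / W_dry
Q = 17.056 / 4.1
Q = 4.16

Q = 4.16


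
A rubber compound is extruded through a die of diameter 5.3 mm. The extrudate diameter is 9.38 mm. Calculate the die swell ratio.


Die swell ratio = D_extrudate / D_die
= 9.38 / 5.3
= 1.77

Die swell = 1.77


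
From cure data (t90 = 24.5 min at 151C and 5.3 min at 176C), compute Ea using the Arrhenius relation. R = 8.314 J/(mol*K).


T1 = 424.15 K, T2 = 449.15 K
1/T1 - 1/T2 = 1.3123e-04
ln(t1/t2) = ln(24.5/5.3) = 1.5310
Ea = 8.314 * 1.5310 / 1.3123e-04 = 96994.3679 J/mol
Ea = 96.99 kJ/mol

96.99 kJ/mol


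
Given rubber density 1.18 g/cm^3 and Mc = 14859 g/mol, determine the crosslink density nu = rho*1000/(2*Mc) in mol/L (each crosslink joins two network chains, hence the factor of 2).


nu = rho * 1000 / (2 * Mc)
nu = 1.18 * 1000 / (2 * 14859)
nu = 1180.0 / 29718
nu = 0.0397 mol/L

0.0397 mol/L


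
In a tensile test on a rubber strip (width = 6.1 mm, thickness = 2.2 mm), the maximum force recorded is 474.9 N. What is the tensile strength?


Area = width * thickness = 6.1 * 2.2 = 13.42 mm^2
TS = force / area = 474.9 / 13.42 = 35.39 MPa

35.39 MPa


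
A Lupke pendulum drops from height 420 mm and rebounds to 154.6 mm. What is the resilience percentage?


Resilience = h_rebound / h_drop * 100
= 154.6 / 420 * 100
= 36.8%

36.8%


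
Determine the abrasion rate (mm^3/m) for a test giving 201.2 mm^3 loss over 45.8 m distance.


Rate = volume_loss / distance
= 201.2 / 45.8
= 4.393 mm^3/m

4.393 mm^3/m


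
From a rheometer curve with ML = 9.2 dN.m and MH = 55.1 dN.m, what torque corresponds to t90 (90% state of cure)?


M90 = ML + 0.9 * (MH - ML)
M90 = 9.2 + 0.9 * (55.1 - 9.2)
M90 = 9.2 + 0.9 * 45.9
M90 = 50.51 dN.m

50.51 dN.m


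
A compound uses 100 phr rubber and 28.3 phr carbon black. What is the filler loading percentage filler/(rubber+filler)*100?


Filler % = filler / (rubber + filler) * 100
= 28.3 / (100 + 28.3) * 100
= 28.3 / 128.3 * 100
= 22.06%

22.06%


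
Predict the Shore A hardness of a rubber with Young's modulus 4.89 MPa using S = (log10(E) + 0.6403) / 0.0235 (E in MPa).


log10(E) = 0.0235*S - 0.6403  =>  S = (log10(E) + 0.6403) / 0.0235
log10(4.89) = 0.689309
S = (0.689309 + 0.6403) / 0.0235 = 1.329609 / 0.0235
S = 56.6

Shore A = 56.6


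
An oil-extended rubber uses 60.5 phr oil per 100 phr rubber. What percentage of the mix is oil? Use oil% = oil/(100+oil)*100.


Oil % = oil / (100 + oil) * 100
= 60.5 / (100 + 60.5) * 100
= 60.5 / 160.5 * 100
= 37.69%

37.69%


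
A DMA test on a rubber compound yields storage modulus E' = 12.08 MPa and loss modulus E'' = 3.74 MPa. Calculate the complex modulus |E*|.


|E*| = sqrt(E'^2 + E''^2)
= sqrt(12.08^2 + 3.74^2)
= sqrt(145.9264 + 13.9876)
= 12.646 MPa

12.646 MPa


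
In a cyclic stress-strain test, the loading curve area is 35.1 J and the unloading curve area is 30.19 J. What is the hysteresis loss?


Hysteresis loss = loading - unloading
= 35.1 - 30.19
= 4.91 J

4.91 J


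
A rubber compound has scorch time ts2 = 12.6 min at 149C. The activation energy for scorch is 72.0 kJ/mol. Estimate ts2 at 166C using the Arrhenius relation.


Convert temperatures: T1 = 149 + 273.15 = 422.15 K, T2 = 166 + 273.15 = 439.15 K
ts2_new = 12.6 * exp(72000 / 8.314 * (1/439.15 - 1/422.15))
1/T2 - 1/T1 = -9.1700e-05
ts2_new = 5.69 min

5.69 min


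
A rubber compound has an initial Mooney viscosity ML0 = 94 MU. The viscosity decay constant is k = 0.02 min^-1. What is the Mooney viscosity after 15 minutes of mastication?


ML = ML0 * exp(-k * t)
ML = 94 * exp(-0.02 * 15)
ML = 94 * 0.7408
ML = 69.64 MU

69.64 MU


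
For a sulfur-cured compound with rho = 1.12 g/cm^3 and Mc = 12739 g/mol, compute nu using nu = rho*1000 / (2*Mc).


nu = rho * 1000 / (2 * Mc)
nu = 1.12 * 1000 / (2 * 12739)
nu = 1120.0 / 25478
nu = 0.0440 mol/L

0.0440 mol/L


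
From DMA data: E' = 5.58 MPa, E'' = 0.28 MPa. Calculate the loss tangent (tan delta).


tan delta = E'' / E'
= 0.28 / 5.58
= 0.0502

tan delta = 0.0502


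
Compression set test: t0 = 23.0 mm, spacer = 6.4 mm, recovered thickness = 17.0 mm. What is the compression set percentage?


CS = (t0 - recovered) / (t0 - ts) * 100
= (23.0 - 17.0) / (23.0 - 6.4) * 100
= 6.0 / 16.6 * 100
= 36.1%

36.1%


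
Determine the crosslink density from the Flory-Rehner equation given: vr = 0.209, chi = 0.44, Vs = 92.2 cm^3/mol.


ln(1 - vr) = ln(1 - 0.209) = -0.2345
Numerator = -((-0.2345) + 0.209 + 0.44 * 0.209^2) = 0.0062
Denominator = 92.2 * (0.209^(1/3) - 0.209/2) = 45.0809
nu = 0.0062 / 45.0809 = 1.3837e-04 mol/cm^3

1.3837e-04 mol/cm^3


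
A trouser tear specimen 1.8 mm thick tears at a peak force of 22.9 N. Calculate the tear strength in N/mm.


Tear strength = force / thickness
= 22.9 / 1.8
= 12.72 N/mm

12.72 N/mm


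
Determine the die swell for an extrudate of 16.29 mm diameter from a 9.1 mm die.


Die swell ratio = D_extrudate / D_die
= 16.29 / 9.1
= 1.79

Die swell = 1.79


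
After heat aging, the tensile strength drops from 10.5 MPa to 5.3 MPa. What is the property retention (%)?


Retention = aged / original * 100
= 5.3 / 10.5 * 100
= 50.5%

50.5%


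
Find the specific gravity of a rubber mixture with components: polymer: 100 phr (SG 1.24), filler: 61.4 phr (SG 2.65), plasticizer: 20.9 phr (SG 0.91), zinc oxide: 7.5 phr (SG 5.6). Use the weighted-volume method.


Sum of weights = 189.8
Volume contributions:
  polymer: 100/1.24 = 80.6452
  filler: 61.4/2.65 = 23.1698
  plasticizer: 20.9/0.91 = 22.9670
  zinc oxide: 7.5/5.6 = 1.3393
Sum of volumes = 128.1213
SG = 189.8 / 128.1213 = 1.481

SG = 1.481


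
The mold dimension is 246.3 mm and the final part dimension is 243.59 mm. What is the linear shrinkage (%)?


Shrinkage = (mold - part) / mold * 100
= (246.3 - 243.59) / 246.3 * 100
= 2.71 / 246.3 * 100
= 1.1%

1.1%


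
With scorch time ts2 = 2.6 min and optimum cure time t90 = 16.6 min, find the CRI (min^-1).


CRI = 100 / (t90 - ts2)
= 100 / (16.6 - 2.6)
= 100 / 14.0
= 7.14 min^-1

7.14 min^-1


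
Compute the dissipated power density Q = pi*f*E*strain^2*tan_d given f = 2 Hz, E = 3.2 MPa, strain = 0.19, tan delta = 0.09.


Q = pi * f * E * strain^2 * tan_d
= pi * 2 * 3.2 * 0.19^2 * 0.09
= pi * 2 * 3.2 * 0.0361 * 0.09
= 0.0653

Q = 0.0653


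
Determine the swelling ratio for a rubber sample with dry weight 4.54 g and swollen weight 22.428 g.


Q = W_swollen / W_dry
Q = 22.428 / 4.54
Q = 4.94

Q = 4.94


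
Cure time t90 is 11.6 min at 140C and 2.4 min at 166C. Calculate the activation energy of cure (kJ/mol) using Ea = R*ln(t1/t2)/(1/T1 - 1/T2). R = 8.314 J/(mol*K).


T1 = 413.15 K, T2 = 439.15 K
1/T1 - 1/T2 = 1.4330e-04
ln(t1/t2) = ln(11.6/2.4) = 1.5755
Ea = 8.314 * 1.5755 / 1.4330e-04 = 91408.3241 J/mol
Ea = 91.41 kJ/mol

91.41 kJ/mol


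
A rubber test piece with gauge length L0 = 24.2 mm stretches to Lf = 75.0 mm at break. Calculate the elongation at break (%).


Elongation = (Lf - L0) / L0 * 100
= (75.0 - 24.2) / 24.2 * 100
= 50.8 / 24.2 * 100
= 209.9%

209.9%


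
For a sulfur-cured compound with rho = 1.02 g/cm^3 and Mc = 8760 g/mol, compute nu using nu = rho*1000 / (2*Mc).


nu = rho * 1000 / (2 * Mc)
nu = 1.02 * 1000 / (2 * 8760)
nu = 1020.0 / 17520
nu = 0.0582 mol/L

0.0582 mol/L


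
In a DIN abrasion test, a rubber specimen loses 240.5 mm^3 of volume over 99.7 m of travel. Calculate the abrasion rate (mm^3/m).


Rate = volume_loss / distance
= 240.5 / 99.7
= 2.412 mm^3/m

2.412 mm^3/m


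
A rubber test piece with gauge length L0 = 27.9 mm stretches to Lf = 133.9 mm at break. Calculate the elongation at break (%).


Elongation = (Lf - L0) / L0 * 100
= (133.9 - 27.9) / 27.9 * 100
= 106.0 / 27.9 * 100
= 379.9%

379.9%


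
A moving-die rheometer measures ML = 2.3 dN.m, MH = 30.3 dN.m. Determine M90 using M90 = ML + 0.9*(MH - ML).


M90 = ML + 0.9 * (MH - ML)
M90 = 2.3 + 0.9 * (30.3 - 2.3)
M90 = 2.3 + 0.9 * 28.0
M90 = 27.5 dN.m

27.5 dN.m


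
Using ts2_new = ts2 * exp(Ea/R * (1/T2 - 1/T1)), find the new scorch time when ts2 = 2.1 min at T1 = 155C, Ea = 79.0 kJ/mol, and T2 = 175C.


Convert temperatures: T1 = 155 + 273.15 = 428.15 K, T2 = 175 + 273.15 = 448.15 K
ts2_new = 2.1 * exp(79000 / 8.314 * (1/448.15 - 1/428.15))
1/T2 - 1/T1 = -1.0423e-04
ts2_new = 0.78 min

0.78 min


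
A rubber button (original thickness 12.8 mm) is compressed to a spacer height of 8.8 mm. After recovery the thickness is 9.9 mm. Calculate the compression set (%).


CS = (t0 - recovered) / (t0 - ts) * 100
= (12.8 - 9.9) / (12.8 - 8.8) * 100
= 2.9 / 4.0 * 100
= 72.5%

72.5%


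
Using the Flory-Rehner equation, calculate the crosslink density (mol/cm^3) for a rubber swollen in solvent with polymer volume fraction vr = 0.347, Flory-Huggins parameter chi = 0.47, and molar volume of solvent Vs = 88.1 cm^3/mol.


ln(1 - vr) = ln(1 - 0.347) = -0.4262
Numerator = -((-0.4262) + 0.347 + 0.47 * 0.347^2) = 0.0226
Denominator = 88.1 * (0.347^(1/3) - 0.347/2) = 46.6235
nu = 0.0226 / 46.6235 = 4.8443e-04 mol/cm^3

4.8443e-04 mol/cm^3


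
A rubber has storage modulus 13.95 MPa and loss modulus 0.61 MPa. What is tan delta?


tan delta = E'' / E'
= 0.61 / 13.95
= 0.0437

tan delta = 0.0437


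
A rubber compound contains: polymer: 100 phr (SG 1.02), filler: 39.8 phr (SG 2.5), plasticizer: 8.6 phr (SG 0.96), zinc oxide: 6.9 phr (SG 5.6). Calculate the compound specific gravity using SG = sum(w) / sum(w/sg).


Sum of weights = 155.3
Volume contributions:
  polymer: 100/1.02 = 98.0392
  filler: 39.8/2.5 = 15.9200
  plasticizer: 8.6/0.96 = 8.9583
  zinc oxide: 6.9/5.6 = 1.2321
Sum of volumes = 124.1497
SG = 155.3 / 124.1497 = 1.251

SG = 1.251


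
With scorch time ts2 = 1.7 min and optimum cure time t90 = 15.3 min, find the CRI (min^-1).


CRI = 100 / (t90 - ts2)
= 100 / (15.3 - 1.7)
= 100 / 13.6
= 7.35 min^-1

7.35 min^-1


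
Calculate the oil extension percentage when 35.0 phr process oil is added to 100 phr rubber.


Oil % = oil / (100 + oil) * 100
= 35.0 / (100 + 35.0) * 100
= 35.0 / 135.0 * 100
= 25.93%

25.93%


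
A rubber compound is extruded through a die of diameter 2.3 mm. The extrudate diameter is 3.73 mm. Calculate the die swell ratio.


Die swell ratio = D_extrudate / D_die
= 3.73 / 2.3
= 1.622

Die swell = 1.622


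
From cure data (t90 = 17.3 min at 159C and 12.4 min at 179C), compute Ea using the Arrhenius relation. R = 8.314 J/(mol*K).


T1 = 432.15 K, T2 = 452.15 K
1/T1 - 1/T2 = 1.0236e-04
ln(t1/t2) = ln(17.3/12.4) = 0.3330
Ea = 8.314 * 0.3330 / 1.0236e-04 = 27049.1978 J/mol
Ea = 27.05 kJ/mol

27.05 kJ/mol


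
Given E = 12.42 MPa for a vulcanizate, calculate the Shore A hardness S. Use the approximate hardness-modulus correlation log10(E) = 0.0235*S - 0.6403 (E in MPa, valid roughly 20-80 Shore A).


log10(E) = 0.0235*S - 0.6403  =>  S = (log10(E) + 0.6403) / 0.0235
log10(12.42) = 1.094122
S = (1.094122 + 0.6403) / 0.0235 = 1.734422 / 0.0235
S = 73.8

Shore A = 73.8


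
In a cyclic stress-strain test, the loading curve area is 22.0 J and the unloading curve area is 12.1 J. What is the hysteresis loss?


Hysteresis loss = loading - unloading
= 22.0 - 12.1
= 9.9 J

9.9 J


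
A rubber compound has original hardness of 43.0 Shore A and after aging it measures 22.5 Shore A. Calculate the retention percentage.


Retention = aged / original * 100
= 22.5 / 43.0 * 100
= 52.3%

52.3%


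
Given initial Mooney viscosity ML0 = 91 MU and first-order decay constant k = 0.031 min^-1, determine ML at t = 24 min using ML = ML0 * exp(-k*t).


ML = ML0 * exp(-k * t)
ML = 91 * exp(-0.031 * 24)
ML = 91 * 0.4752
ML = 43.24 MU

43.24 MU


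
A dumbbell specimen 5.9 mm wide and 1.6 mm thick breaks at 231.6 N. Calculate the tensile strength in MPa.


Area = width * thickness = 5.9 * 1.6 = 9.44 mm^2
TS = force / area = 231.6 / 9.44 = 24.53 MPa

24.53 MPa


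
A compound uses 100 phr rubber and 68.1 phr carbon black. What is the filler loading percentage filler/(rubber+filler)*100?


Filler % = filler / (rubber + filler) * 100
= 68.1 / (100 + 68.1) * 100
= 68.1 / 168.1 * 100
= 40.51%

40.51%


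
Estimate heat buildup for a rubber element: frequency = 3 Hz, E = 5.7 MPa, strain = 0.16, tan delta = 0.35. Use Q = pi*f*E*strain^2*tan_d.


Q = pi * f * E * strain^2 * tan_d
= pi * 3 * 5.7 * 0.16^2 * 0.35
= pi * 3 * 5.7 * 0.0256 * 0.35
= 0.4813

Q = 0.4813


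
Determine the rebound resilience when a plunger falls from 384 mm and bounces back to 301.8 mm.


Resilience = h_rebound / h_drop * 100
= 301.8 / 384 * 100
= 78.6%

78.6%


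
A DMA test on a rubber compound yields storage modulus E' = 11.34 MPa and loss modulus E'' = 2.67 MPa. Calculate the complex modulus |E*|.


|E*| = sqrt(E'^2 + E''^2)
= sqrt(11.34^2 + 2.67^2)
= sqrt(128.5956 + 7.1289)
= 11.65 MPa

11.65 MPa


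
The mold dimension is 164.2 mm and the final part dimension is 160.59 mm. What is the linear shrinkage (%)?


Shrinkage = (mold - part) / mold * 100
= (164.2 - 160.59) / 164.2 * 100
= 3.61 / 164.2 * 100
= 2.2%

2.2%


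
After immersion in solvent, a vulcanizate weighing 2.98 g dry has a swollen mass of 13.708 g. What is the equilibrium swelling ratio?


Q = W_swollen / W_dry
Q = 13.708 / 2.98
Q = 4.6

Q = 4.6


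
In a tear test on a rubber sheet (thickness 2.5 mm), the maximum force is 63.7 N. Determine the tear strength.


Tear strength = force / thickness
= 63.7 / 2.5
= 25.48 N/mm

25.48 N/mm


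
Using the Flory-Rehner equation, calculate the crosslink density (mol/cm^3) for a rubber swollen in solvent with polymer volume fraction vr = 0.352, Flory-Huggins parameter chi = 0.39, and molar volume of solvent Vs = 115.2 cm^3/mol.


ln(1 - vr) = ln(1 - 0.352) = -0.4339
Numerator = -((-0.4339) + 0.352 + 0.39 * 0.352^2) = 0.0335
Denominator = 115.2 * (0.352^(1/3) - 0.352/2) = 61.0640
nu = 0.0335 / 61.0640 = 5.4929e-04 mol/cm^3

5.4929e-04 mol/cm^3


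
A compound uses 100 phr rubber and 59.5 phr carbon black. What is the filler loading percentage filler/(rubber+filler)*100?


Filler % = filler / (rubber + filler) * 100
= 59.5 / (100 + 59.5) * 100
= 59.5 / 159.5 * 100
= 37.3%

37.3%


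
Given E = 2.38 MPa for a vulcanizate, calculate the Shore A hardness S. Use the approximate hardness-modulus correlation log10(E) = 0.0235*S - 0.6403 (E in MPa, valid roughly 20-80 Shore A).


log10(E) = 0.0235*S - 0.6403  =>  S = (log10(E) + 0.6403) / 0.0235
log10(2.38) = 0.376577
S = (0.376577 + 0.6403) / 0.0235 = 1.016877 / 0.0235
S = 43.3

Shore A = 43.3


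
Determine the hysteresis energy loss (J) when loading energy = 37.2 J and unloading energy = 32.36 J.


Hysteresis loss = loading - unloading
= 37.2 - 32.36
= 4.84 J

4.84 J


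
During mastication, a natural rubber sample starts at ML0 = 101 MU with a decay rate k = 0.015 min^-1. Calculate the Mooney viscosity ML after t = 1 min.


ML = ML0 * exp(-k * t)
ML = 101 * exp(-0.015 * 1)
ML = 101 * 0.9851
ML = 99.5 MU

99.5 MU


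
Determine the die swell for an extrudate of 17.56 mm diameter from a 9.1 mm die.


Die swell ratio = D_extrudate / D_die
= 17.56 / 9.1
= 1.93

Die swell = 1.93


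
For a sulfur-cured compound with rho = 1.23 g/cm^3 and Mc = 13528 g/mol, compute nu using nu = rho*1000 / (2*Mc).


nu = rho * 1000 / (2 * Mc)
nu = 1.23 * 1000 / (2 * 13528)
nu = 1230.0 / 27056
nu = 0.0455 mol/L

0.0455 mol/L


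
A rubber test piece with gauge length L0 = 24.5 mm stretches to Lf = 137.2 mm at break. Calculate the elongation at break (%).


Elongation = (Lf - L0) / L0 * 100
= (137.2 - 24.5) / 24.5 * 100
= 112.7 / 24.5 * 100
= 460.0%

460.0%


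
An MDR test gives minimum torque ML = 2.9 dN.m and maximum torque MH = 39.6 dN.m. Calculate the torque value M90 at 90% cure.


M90 = ML + 0.9 * (MH - ML)
M90 = 2.9 + 0.9 * (39.6 - 2.9)
M90 = 2.9 + 0.9 * 36.7
M90 = 35.93 dN.m

35.93 dN.m


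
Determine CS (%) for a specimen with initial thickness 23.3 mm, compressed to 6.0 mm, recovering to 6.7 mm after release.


CS = (t0 - recovered) / (t0 - ts) * 100
= (23.3 - 6.7) / (23.3 - 6.0) * 100
= 16.6 / 17.3 * 100
= 96.0%

96.0%


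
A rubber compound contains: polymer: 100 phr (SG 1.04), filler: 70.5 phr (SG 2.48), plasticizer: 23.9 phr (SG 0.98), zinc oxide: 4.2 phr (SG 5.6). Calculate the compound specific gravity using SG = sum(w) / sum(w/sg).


Sum of weights = 198.6
Volume contributions:
  polymer: 100/1.04 = 96.1538
  filler: 70.5/2.48 = 28.4274
  plasticizer: 23.9/0.98 = 24.3878
  zinc oxide: 4.2/5.6 = 0.7500
Sum of volumes = 149.7190
SG = 198.6 / 149.7190 = 1.326

SG = 1.326


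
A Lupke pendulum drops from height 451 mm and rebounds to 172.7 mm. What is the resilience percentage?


Resilience = h_rebound / h_drop * 100
= 172.7 / 451 * 100
= 38.3%

38.3%


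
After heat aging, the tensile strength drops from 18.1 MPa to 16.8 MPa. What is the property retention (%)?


Retention = aged / original * 100
= 16.8 / 18.1 * 100
= 92.8%

92.8%


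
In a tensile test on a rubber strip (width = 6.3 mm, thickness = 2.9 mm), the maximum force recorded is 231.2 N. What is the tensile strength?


Area = width * thickness = 6.3 * 2.9 = 18.27 mm^2
TS = force / area = 231.2 / 18.27 = 12.65 MPa

12.65 MPa


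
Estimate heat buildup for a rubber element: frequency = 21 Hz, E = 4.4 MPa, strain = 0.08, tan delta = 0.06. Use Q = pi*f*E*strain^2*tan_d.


Q = pi * f * E * strain^2 * tan_d
= pi * 21 * 4.4 * 0.08^2 * 0.06
= pi * 21 * 4.4 * 0.0064 * 0.06
= 0.1115

Q = 0.1115


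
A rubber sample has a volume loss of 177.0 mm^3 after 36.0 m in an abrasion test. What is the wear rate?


Rate = volume_loss / distance
= 177.0 / 36.0
= 4.917 mm^3/m

4.917 mm^3/m


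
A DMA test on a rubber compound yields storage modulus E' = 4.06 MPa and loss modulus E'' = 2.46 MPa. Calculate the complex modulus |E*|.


|E*| = sqrt(E'^2 + E''^2)
= sqrt(4.06^2 + 2.46^2)
= sqrt(16.4836 + 6.0516)
= 4.747 MPa

4.747 MPa


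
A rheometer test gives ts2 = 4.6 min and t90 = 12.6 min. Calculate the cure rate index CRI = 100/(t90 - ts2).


CRI = 100 / (t90 - ts2)
= 100 / (12.6 - 4.6)
= 100 / 8.0
= 12.5 min^-1

12.5 min^-1


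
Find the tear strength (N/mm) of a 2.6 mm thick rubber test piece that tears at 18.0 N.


Tear strength = force / thickness
= 18.0 / 2.6
= 6.92 N/mm

6.92 N/mm


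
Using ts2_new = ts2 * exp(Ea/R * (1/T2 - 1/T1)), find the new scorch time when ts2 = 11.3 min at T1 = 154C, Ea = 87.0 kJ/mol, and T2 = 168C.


Convert temperatures: T1 = 154 + 273.15 = 427.15 K, T2 = 168 + 273.15 = 441.15 K
ts2_new = 11.3 * exp(87000 / 8.314 * (1/441.15 - 1/427.15))
1/T2 - 1/T1 = -7.4295e-05
ts2_new = 5.19 min

5.19 min


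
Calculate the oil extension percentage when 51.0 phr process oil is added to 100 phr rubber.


Oil % = oil / (100 + oil) * 100
= 51.0 / (100 + 51.0) * 100
= 51.0 / 151.0 * 100
= 33.77%

33.77%


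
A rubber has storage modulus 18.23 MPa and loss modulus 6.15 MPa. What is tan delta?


tan delta = E'' / E'
= 6.15 / 18.23
= 0.3374

tan delta = 0.3374


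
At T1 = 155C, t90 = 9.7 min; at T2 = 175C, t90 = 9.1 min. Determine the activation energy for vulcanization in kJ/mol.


T1 = 428.15 K, T2 = 448.15 K
1/T1 - 1/T2 = 1.0423e-04
ln(t1/t2) = ln(9.7/9.1) = 0.0639
Ea = 8.314 * 0.0639 / 1.0423e-04 = 5092.9603 J/mol
Ea = 5.09 kJ/mol

5.09 kJ/mol


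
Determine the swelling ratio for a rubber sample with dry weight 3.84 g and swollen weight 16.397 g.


Q = W_swollen / W_dry
Q = 16.397 / 3.84
Q = 4.27

Q = 4.27


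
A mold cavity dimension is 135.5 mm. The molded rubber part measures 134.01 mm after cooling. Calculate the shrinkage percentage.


Shrinkage = (mold - part) / mold * 100
= (135.5 - 134.01) / 135.5 * 100
= 1.49 / 135.5 * 100
= 1.1%

1.1%


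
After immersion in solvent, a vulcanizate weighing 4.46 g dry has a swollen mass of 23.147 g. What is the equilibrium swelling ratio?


Q = W_swollen / W_dry
Q = 23.147 / 4.46
Q = 5.19

Q = 5.19


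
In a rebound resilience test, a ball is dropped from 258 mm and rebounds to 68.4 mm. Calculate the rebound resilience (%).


Resilience = h_rebound / h_drop * 100
= 68.4 / 258 * 100
= 26.5%

26.5%


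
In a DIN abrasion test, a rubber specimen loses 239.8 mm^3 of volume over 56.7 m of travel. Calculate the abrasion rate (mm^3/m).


Rate = volume_loss / distance
= 239.8 / 56.7
= 4.229 mm^3/m

4.229 mm^3/m


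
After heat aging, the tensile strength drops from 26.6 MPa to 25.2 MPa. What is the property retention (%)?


Retention = aged / original * 100
= 25.2 / 26.6 * 100
= 94.7%

94.7%


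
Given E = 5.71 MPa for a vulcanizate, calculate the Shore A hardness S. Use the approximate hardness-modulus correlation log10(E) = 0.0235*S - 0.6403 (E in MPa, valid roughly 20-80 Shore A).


log10(E) = 0.0235*S - 0.6403  =>  S = (log10(E) + 0.6403) / 0.0235
log10(5.71) = 0.756636
S = (0.756636 + 0.6403) / 0.0235 = 1.396936 / 0.0235
S = 59.4

Shore A = 59.4


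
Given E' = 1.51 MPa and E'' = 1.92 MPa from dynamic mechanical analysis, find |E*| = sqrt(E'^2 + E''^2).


|E*| = sqrt(E'^2 + E''^2)
= sqrt(1.51^2 + 1.92^2)
= sqrt(2.2801 + 3.6864)
= 2.443 MPa

2.443 MPa


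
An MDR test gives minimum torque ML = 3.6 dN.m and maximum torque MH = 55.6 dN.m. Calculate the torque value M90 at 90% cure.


M90 = ML + 0.9 * (MH - ML)
M90 = 3.6 + 0.9 * (55.6 - 3.6)
M90 = 3.6 + 0.9 * 52.0
M90 = 50.4 dN.m

50.4 dN.m


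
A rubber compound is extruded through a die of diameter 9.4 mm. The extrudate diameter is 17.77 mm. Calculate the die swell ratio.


Die swell ratio = D_extrudate / D_die
= 17.77 / 9.4
= 1.89

Die swell = 1.89


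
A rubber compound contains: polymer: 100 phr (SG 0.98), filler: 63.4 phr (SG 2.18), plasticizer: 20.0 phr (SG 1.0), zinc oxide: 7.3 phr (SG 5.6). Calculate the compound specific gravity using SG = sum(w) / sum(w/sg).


Sum of weights = 190.7
Volume contributions:
  polymer: 100/0.98 = 102.0408
  filler: 63.4/2.18 = 29.0826
  plasticizer: 20.0/1.0 = 20.0000
  zinc oxide: 7.3/5.6 = 1.3036
Sum of volumes = 152.4270
SG = 190.7 / 152.4270 = 1.251

SG = 1.251


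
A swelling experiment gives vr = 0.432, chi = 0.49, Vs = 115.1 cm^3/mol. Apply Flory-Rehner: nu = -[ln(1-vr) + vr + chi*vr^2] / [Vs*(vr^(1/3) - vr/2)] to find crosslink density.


ln(1 - vr) = ln(1 - 0.432) = -0.5656
Numerator = -((-0.5656) + 0.432 + 0.49 * 0.432^2) = 0.0422
Denominator = 115.1 * (0.432^(1/3) - 0.432/2) = 62.1485
nu = 0.0422 / 62.1485 = 6.7883e-04 mol/cm^3

6.7883e-04 mol/cm^3


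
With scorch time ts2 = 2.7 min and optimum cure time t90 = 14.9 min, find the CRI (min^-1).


CRI = 100 / (t90 - ts2)
= 100 / (14.9 - 2.7)
= 100 / 12.2
= 8.2 min^-1

8.2 min^-1


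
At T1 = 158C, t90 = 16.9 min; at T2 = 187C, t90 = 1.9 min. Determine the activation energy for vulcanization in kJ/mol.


T1 = 431.15 K, T2 = 460.15 K
1/T1 - 1/T2 = 1.4617e-04
ln(t1/t2) = ln(16.9/1.9) = 2.1855
Ea = 8.314 * 2.1855 / 1.4617e-04 = 124303.2972 J/mol
Ea = 124.3 kJ/mol

124.3 kJ/mol


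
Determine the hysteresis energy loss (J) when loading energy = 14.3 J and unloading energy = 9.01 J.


Hysteresis loss = loading - unloading
= 14.3 - 9.01
= 5.29 J

5.29 J


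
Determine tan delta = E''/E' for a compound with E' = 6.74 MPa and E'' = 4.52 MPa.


tan delta = E'' / E'
= 4.52 / 6.74
= 0.6706

tan delta = 0.6706


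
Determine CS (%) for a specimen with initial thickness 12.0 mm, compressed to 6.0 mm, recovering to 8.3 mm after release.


CS = (t0 - recovered) / (t0 - ts) * 100
= (12.0 - 8.3) / (12.0 - 6.0) * 100
= 3.7 / 6.0 * 100
= 61.7%

61.7%


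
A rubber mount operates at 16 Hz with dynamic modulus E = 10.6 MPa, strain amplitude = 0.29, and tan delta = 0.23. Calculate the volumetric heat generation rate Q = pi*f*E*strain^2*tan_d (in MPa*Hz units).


Q = pi * f * E * strain^2 * tan_d
= pi * 16 * 10.6 * 0.29^2 * 0.23
= pi * 16 * 10.6 * 0.0841 * 0.23
= 10.3062

Q = 10.3062


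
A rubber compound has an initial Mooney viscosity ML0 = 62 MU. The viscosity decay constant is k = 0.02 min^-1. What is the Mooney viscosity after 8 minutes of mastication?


ML = ML0 * exp(-k * t)
ML = 62 * exp(-0.02 * 8)
ML = 62 * 0.8521
ML = 52.83 MU

52.83 MU


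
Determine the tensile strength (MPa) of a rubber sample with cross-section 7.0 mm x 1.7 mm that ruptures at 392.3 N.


Area = width * thickness = 7.0 * 1.7 = 11.9 mm^2
TS = force / area = 392.3 / 11.9 = 32.97 MPa

32.97 MPa


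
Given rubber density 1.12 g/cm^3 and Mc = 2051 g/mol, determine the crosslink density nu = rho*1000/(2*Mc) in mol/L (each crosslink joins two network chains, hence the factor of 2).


nu = rho * 1000 / (2 * Mc)
nu = 1.12 * 1000 / (2 * 2051)
nu = 1120.0 / 4102
nu = 0.2730 mol/L

0.2730 mol/L


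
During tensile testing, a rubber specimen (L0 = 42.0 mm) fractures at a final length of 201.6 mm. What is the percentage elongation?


Elongation = (Lf - L0) / L0 * 100
= (201.6 - 42.0) / 42.0 * 100
= 159.6 / 42.0 * 100
= 380.0%

380.0%


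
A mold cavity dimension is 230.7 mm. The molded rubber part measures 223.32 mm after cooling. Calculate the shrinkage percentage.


Shrinkage = (mold - part) / mold * 100
= (230.7 - 223.32) / 230.7 * 100
= 7.38 / 230.7 * 100
= 3.2%

3.2%


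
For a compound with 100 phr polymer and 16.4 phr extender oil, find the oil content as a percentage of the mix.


Oil % = oil / (100 + oil) * 100
= 16.4 / (100 + 16.4) * 100
= 16.4 / 116.4 * 100
= 14.09%

14.09%


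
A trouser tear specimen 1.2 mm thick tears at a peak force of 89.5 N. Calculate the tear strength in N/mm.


Tear strength = force / thickness
= 89.5 / 1.2
= 74.58 N/mm

74.58 N/mm


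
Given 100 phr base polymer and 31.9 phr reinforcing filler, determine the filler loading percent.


Filler % = filler / (rubber + filler) * 100
= 31.9 / (100 + 31.9) * 100
= 31.9 / 131.9 * 100
= 24.18%

24.18%


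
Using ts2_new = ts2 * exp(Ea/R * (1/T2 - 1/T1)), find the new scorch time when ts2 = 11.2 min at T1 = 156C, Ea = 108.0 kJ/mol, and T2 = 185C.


Convert temperatures: T1 = 156 + 273.15 = 429.15 K, T2 = 185 + 273.15 = 458.15 K
ts2_new = 11.2 * exp(108000 / 8.314 * (1/458.15 - 1/429.15))
1/T2 - 1/T1 = -1.4750e-04
ts2_new = 1.65 min

1.65 min


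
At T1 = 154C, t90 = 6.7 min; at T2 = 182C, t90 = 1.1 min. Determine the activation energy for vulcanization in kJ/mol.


T1 = 427.15 K, T2 = 455.15 K
1/T1 - 1/T2 = 1.4402e-04
ln(t1/t2) = ln(6.7/1.1) = 1.8068
Ea = 8.314 * 1.8068 / 1.4402e-04 = 104302.9017 J/mol
Ea = 104.3 kJ/mol

104.3 kJ/mol


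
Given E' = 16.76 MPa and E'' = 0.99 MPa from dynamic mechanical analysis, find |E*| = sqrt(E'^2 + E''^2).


|E*| = sqrt(E'^2 + E''^2)
= sqrt(16.76^2 + 0.99^2)
= sqrt(280.8976 + 0.9801)
= 16.789 MPa

16.789 MPa


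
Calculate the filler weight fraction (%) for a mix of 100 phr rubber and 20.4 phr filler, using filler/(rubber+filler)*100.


Filler % = filler / (rubber + filler) * 100
= 20.4 / (100 + 20.4) * 100
= 20.4 / 120.4 * 100
= 16.94%

16.94%


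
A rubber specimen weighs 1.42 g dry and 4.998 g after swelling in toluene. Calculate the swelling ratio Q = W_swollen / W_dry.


Q = W_swollen / W_dry
Q = 4.998 / 1.42
Q = 3.52

Q = 3.52


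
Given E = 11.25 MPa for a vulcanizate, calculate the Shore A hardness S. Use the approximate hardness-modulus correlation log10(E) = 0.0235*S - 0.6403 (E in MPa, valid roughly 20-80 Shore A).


log10(E) = 0.0235*S - 0.6403  =>  S = (log10(E) + 0.6403) / 0.0235
log10(11.25) = 1.051153
S = (1.051153 + 0.6403) / 0.0235 = 1.691453 / 0.0235
S = 72.0

Shore A = 72.0


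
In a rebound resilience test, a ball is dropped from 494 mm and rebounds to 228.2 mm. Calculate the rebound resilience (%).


Resilience = h_rebound / h_drop * 100
= 228.2 / 494 * 100
= 46.2%

46.2%


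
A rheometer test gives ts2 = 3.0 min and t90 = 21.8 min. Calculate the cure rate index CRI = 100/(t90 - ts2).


CRI = 100 / (t90 - ts2)
= 100 / (21.8 - 3.0)
= 100 / 18.8
= 5.32 min^-1

5.32 min^-1


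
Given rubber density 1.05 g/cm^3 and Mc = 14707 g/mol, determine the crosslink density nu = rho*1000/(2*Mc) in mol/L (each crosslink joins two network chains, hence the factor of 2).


nu = rho * 1000 / (2 * Mc)
nu = 1.05 * 1000 / (2 * 14707)
nu = 1050.0 / 29414
nu = 0.0357 mol/L

0.0357 mol/L


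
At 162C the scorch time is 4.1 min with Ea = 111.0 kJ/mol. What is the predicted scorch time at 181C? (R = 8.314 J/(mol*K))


Convert temperatures: T1 = 162 + 273.15 = 435.15 K, T2 = 181 + 273.15 = 454.15 K
ts2_new = 4.1 * exp(111000 / 8.314 * (1/454.15 - 1/435.15))
1/T2 - 1/T1 = -9.6142e-05
ts2_new = 1.14 min

1.14 min


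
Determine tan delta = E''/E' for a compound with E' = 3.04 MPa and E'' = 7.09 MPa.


tan delta = E'' / E'
= 7.09 / 3.04
= 2.3322

tan delta = 2.3322


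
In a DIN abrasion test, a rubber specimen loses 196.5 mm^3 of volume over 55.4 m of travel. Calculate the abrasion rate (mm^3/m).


Rate = volume_loss / distance
= 196.5 / 55.4
= 3.547 mm^3/m

3.547 mm^3/m


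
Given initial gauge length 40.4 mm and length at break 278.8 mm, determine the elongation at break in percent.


Elongation = (Lf - L0) / L0 * 100
= (278.8 - 40.4) / 40.4 * 100
= 238.4 / 40.4 * 100
= 590.1%

590.1%


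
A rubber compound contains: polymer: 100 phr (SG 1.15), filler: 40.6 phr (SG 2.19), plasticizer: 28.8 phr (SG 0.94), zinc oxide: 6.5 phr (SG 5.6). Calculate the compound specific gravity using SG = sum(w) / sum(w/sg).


Sum of weights = 175.9
Volume contributions:
  polymer: 100/1.15 = 86.9565
  filler: 40.6/2.19 = 18.5388
  plasticizer: 28.8/0.94 = 30.6383
  zinc oxide: 6.5/5.6 = 1.1607
Sum of volumes = 137.2943
SG = 175.9 / 137.2943 = 1.281

SG = 1.281


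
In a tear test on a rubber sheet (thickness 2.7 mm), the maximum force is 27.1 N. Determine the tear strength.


Tear strength = force / thickness
= 27.1 / 2.7
= 10.04 N/mm

10.04 N/mm


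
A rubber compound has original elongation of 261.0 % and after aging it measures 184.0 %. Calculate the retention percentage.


Retention = aged / original * 100
= 184.0 / 261.0 * 100
= 70.5%

70.5%


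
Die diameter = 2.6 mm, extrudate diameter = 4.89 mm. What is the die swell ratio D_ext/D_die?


Die swell ratio = D_extrudate / D_die
= 4.89 / 2.6
= 1.881

Die swell = 1.881


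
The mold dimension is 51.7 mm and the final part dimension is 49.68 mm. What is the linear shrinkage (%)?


Shrinkage = (mold - part) / mold * 100
= (51.7 - 49.68) / 51.7 * 100
= 2.02 / 51.7 * 100
= 3.91%

3.91%


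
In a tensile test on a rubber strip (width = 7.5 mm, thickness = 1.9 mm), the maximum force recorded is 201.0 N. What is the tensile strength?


Area = width * thickness = 7.5 * 1.9 = 14.25 mm^2
TS = force / area = 201.0 / 14.25 = 14.11 MPa

14.11 MPa


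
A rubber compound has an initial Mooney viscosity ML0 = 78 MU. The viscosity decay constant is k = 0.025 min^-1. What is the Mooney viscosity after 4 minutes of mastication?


ML = ML0 * exp(-k * t)
ML = 78 * exp(-0.025 * 4)
ML = 78 * 0.9048
ML = 70.58 MU

70.58 MU


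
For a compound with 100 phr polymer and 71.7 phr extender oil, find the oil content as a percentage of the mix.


Oil % = oil / (100 + oil) * 100
= 71.7 / (100 + 71.7) * 100
= 71.7 / 171.7 * 100
= 41.76%

41.76%


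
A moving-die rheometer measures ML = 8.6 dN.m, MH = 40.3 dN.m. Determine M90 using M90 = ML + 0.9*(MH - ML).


M90 = ML + 0.9 * (MH - ML)
M90 = 8.6 + 0.9 * (40.3 - 8.6)
M90 = 8.6 + 0.9 * 31.7
M90 = 37.13 dN.m

37.13 dN.m


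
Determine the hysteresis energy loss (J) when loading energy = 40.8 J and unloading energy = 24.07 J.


Hysteresis loss = loading - unloading
= 40.8 - 24.07
= 16.73 J

16.73 J
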